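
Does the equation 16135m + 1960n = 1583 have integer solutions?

no

gcd(16135, 1960) = 35.
35 does not divide 1583 (remainder 8), so no integer solutions.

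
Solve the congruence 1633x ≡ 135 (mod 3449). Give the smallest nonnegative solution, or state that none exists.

gcd(3449, 1633) = 1.
1 divides 135, so solutions exist.
By Bézout, 1633*(245) + 3449*(-116) = 1.
So 1633*(245) ≡ 1 (mod 3449); multiply by 135: x ≡ 33075 (mod 3449).
Smallest nonnegative: x = 33075 mod 3449 = 2034.

2034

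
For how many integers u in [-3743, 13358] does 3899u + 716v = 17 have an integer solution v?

24

gcd(3899, 716) = 1  (3899 = 5*716 + 319, 716 = 2*319 + 78, 319 = 4*78 + 7, 78 = 11*7 + 1, 7 = 7*1).
Back-substituting, 3899*(-101) + 716*(550) = 1.
Scale by 17: particular solution (-1717, 9350); reduce u mod 716: (431, -2347).
General solution: u = 431 + 716t, v = -2347 - 3899t for integer t.
-3743 ≤ 431 + 716t ≤ 13358 gives t ∈ [-5, 18], which is 24 values.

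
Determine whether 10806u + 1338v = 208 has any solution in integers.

gcd(10806, 1338):
  10806 = 8·1338 + 102
  1338 = 13·102 + 12
  102 = 8·12 + 6
  12 = 2·6
so gcd(10806, 1338) = 6.
6 does not divide 208 (remainder 4), so no integer solutions.

no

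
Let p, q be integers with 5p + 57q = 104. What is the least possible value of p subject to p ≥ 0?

gcd(57, 5) = 1  (57 = 11*5 + 2, 5 = 2*2 + 1, 2 = 2*1).
1 divides 104, so solutions exist.
Back-substituting, 5*(23) + 57*(-2) = 1.
Scale by 104/1 = 104: (p₀, q₀) = (2392, -208).
General solution: p = 2392 + 57t, q = -208 - 5t for integer t.
p ≥ 0: smallest is 2392 mod 57 = 55 (at t = -41), with q = -3.

55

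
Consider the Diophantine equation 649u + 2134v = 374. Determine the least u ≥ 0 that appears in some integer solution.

gcd(2134, 649):
  2134 = 3·649 + 187
  649 = 3·187 + 88
  187 = 2·88 + 11
  88 = 8·11
so gcd(2134, 649) = 11.
11 divides 374, so solutions exist.
Back-substitute for Bézout coefficients:
  11 = 187 - 2·88
  ... = 649·(-23) + 2134·(7)
Scale by 374/11 = 34: (u₀, v₀) = (-782, 238).
General solution: u = -782 + 194t, v = 238 - 59t for integer t.
u ≥ 0: smallest is -782 mod 194 = 188 (at t = 5), with v = -57.

188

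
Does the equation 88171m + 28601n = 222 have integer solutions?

gcd(88171, 28601) = 37.
37 divides 222, so integer solutions exist.

yes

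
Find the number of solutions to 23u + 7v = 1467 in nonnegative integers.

9

gcd(23, 7) = 1.
By Bézout, 23*(-3) + 7*(10) = 1.
One solution: (2, 203).
General: u = 2 + 7t, v = 203 - 23t.
u ≥ 0 ⇒ t ≥ 0; v ≥ 0 ⇒ t ≤ 8. So t ∈ [0, 8]: 9 solutions.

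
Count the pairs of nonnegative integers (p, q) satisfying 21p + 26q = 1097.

2

gcd(26, 21):
  26 = 1×21 + 5
  21 = 4×5 + 1
  5 = 5×1
so gcd(26, 21) = 1.
Back-substitute for Bézout coefficients:
  1 = 21 - 4×5
  ... = 21×(5) + 26×(-4)
Scale by 1097: one solution is (5485, -4388). Reduce p mod 26: (25, 22).
General: p = 25 + 26t, q = 22 - 21t.
p ≥ 0 ⇒ t ≥ 0; q ≥ 0 ⇒ t ≤ 1. So t ∈ [0, 1]: 2 solutions.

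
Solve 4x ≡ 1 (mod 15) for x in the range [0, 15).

gcd(15, 4) = 1  (15 = 3·4 + 3, 4 = 1·3 + 1, 3 = 3·1).
Back-substituting, 4·(4) + 15·(-1) = 1.
So 4·4 ≡ 1 (mod 15), and 4 mod 15 = 4.

4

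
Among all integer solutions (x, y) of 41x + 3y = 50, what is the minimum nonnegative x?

gcd(41, 3) = 1  (41 = 13×3 + 2, 3 = 1×2 + 1, 2 = 2×1).
1 divides 50, so solutions exist.
Back-substituting, 41×(-1) + 3×(14) = 1.
Scale by 50/1 = 50: (x₀, y₀) = (-50, 700).
General solution: x = -50 + 3t, y = 700 - 41t for integer t.
x ≥ 0: smallest is -50 mod 3 = 1 (at t = 17), with y = 3.

1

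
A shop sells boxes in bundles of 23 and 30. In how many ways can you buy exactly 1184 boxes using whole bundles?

Need nonnegative integers with 23j + 30k = 1184.
gcd(23, 30) = 1, and 23·(-13) + 30·(10) = 1.
So (j₀, k₀) = (-15392, 11840); general j = -15392 + 30t, k = 11840 - 23t.
j ≥ 0 ⇒ t ≥ 514; k ≥ 0 ⇒ t ≤ 514. That's 1 value of t.

1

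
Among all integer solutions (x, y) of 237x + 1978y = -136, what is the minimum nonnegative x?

gcd(1978, 237) = 1.
1 divides -136, so solutions exist.
By Bézout, 237×(217) + 1978×(-26) = 1.
Scale by -136/1 = -136: (x₀, y₀) = (-29512, 3536).
General solution: x = -29512 + 1978t, y = 3536 - 237t for integer t.
x ≥ 0: smallest is -29512 mod 1978 = 158 (at t = 15), with y = -19.

158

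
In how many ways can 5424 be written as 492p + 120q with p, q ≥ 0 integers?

1

gcd(492, 120):
  492 = 4×120 + 12
  120 = 10×12
so gcd(492, 120) = 12.
Back-substitute for Bézout coefficients:
  12 = 492 - 4×120
  ... = 492×(1) + 120×(-4)
Scale by 452: one solution is (452, -1808). Reduce p mod 10: (2, 37).
General: p = 2 + 10t, q = 37 - 41t.
p ≥ 0 ⇒ t ≥ 0; q ≥ 0 ⇒ t ≤ 0. So t ∈ [0, 0]: 1 solution.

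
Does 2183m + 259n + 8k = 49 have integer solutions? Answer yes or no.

gcd(2183, 259) = 37.
gcd(37, 8) = 1.
1 divides 49, so integer solutions exist.

yes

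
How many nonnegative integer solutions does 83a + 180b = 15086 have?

gcd(180, 83):
  180 = 2×83 + 14
  83 = 5×14 + 13
  14 = 1×13 + 1
  13 = 13×1
so gcd(180, 83) = 1.
Back-substitute for Bézout coefficients:
  1 = 14 - 1×13
  ... = 83×(-13) + 180×(6)
Scale by 15086: one solution is (-196118, 90516). Reduce a mod 180: (82, 46).
General: a = 82 + 180t, b = 46 - 83t.
a ≥ 0 ⇒ t ≥ 0; b ≥ 0 ⇒ t ≤ 0. So t ∈ [0, 0]: 1 solution.

1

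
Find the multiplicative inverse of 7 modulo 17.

gcd(17, 7) = 1.
By Bézout, 7*(5) + 17*(-2) = 1.
So 7*5 ≡ 1 (mod 17), and 5 mod 17 = 5.

5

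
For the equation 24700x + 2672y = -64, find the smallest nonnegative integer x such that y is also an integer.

4

gcd(24700, 2672):
  24700 = 9*2672 + 652
  2672 = 4*652 + 64
  652 = 10*64 + 12
  64 = 5*12 + 4
  12 = 3*4
so gcd(24700, 2672) = 4.
4 divides -64, so solutions exist.
Back-substitute for Bézout coefficients:
  4 = 64 - 5*12
  ... = 24700*(-209) + 2672*(1932)
Scale by -64/4 = -16: (x₀, y₀) = (3344, -30912).
General solution: x = 3344 + 668t, y = -30912 - 6175t for integer t.
x ≥ 0: smallest is 3344 mod 668 = 4 (at t = -5), with y = -37.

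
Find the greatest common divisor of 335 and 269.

1

gcd(335, 269):
  335 = 1*269 + 66
  269 = 4*66 + 5
  66 = 13*5 + 1
  5 = 5*1
so gcd(335, 269) = 1.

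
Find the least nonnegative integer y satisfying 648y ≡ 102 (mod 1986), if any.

40

gcd(1986, 648):
  1986 = 3·648 + 42
  648 = 15·42 + 18
  42 = 2·18 + 6
  18 = 3·6
so gcd(1986, 648) = 6.
6 divides 102, so solutions exist.
Back-substitute for Bézout coefficients:
  6 = 42 - 2·18
  ... = 648·(-95) + 1986·(31)
So 648·(-95) ≡ 6 (mod 1986); multiply by 17: y ≡ -1615 (mod 331).
Smallest nonnegative: y = -1615 mod 331 = 40.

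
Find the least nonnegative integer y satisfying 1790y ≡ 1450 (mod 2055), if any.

359

gcd(2055, 1790) = 5.
5 divides 1450, so solutions exist.
By Bézout, 1790×(31) + 2055×(-27) = 5.
So 1790×(31) ≡ 5 (mod 2055); multiply by 290: y ≡ 8990 (mod 411).
Smallest nonnegative: y = 8990 mod 411 = 359.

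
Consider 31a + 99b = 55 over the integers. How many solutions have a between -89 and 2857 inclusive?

gcd(99, 31) = 1.
By Bézout, 31·(16) + 99·(-5) = 1.
Particular solution: (88, -27).
General solution: a = 88 + 99t, b = -27 - 31t for integer t.
-89 ≤ 88 + 99t ≤ 2857 gives t ∈ [-1, 27], which is 29 values.

29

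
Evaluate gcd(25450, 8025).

25

gcd(25450, 8025):
  25450 = 3·8025 + 1375
  8025 = 5·1375 + 1150
  1375 = 1·1150 + 225
  1150 = 5·225 + 25
  225 = 9·25
so gcd(25450, 8025) = 25.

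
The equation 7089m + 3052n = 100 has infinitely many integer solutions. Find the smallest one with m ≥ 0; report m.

gcd(7089, 3052):
  7089 = 2*3052 + 985
  3052 = 3*985 + 97
  985 = 10*97 + 15
  97 = 6*15 + 7
  15 = 2*7 + 1
  7 = 7*1
so gcd(7089, 3052) = 1.
1 divides 100, so solutions exist.
Back-substitute for Bézout coefficients:
  1 = 15 - 2*7
  ... = 7089*(409) + 3052*(-950)
Scale by 100/1 = 100: (m₀, n₀) = (40900, -95000).
General solution: m = 40900 + 3052t, n = -95000 - 7089t for integer t.
m ≥ 0: smallest is 40900 mod 3052 = 1224 (at t = -13), with n = -2843.

1224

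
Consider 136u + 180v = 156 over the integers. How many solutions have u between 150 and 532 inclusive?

gcd(180, 136):
  180 = 1·136 + 44
  136 = 3·44 + 4
  44 = 11·4
so gcd(180, 136) = 4.
Back-substitute for Bézout coefficients:
  4 = 136 - 3·44
  ... = 136·(4) + 180·(-3)
Scale by 39: particular solution (156, -117); reduce u mod 45: (21, -15).
General solution: u = 21 + 45t, v = -15 - 34t for integer t.
150 ≤ 21 + 45t ≤ 532 gives t ∈ [3, 11], which is 9 values.

9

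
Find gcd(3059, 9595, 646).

19

gcd(9595, 3059):
  9595 = 3·3059 + 418
  3059 = 7·418 + 133
  418 = 3·133 + 19
  133 = 7·19
so gcd(9595, 3059) = 19.
gcd(19, 646) = 19.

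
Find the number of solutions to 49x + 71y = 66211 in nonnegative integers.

gcd(71, 49) = 1.
By Bézout, 49·(29) + 71·(-20) = 1.
One solution: (66, 887).
General: x = 66 + 71t, y = 887 - 49t.
x ≥ 0 ⇒ t ≥ 0; y ≥ 0 ⇒ t ≤ 18. So t ∈ [0, 18]: 19 solutions.

19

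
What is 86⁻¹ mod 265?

gcd(265, 86):
  265 = 3×86 + 7
  86 = 12×7 + 2
  7 = 3×2 + 1
  2 = 2×1
so gcd(265, 86) = 1.
Back-substitute for Bézout coefficients:
  1 = 7 - 3×2
  ... = 86×(-114) + 265×(37)
So 86×-114 ≡ 1 (mod 265), and -114 mod 265 = 151.

151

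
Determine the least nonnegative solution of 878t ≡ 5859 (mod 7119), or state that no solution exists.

gcd(7119, 878) = 1.
1 divides 5859, so solutions exist.
By Bézout, 878×(-2473) + 7119×(305) = 1.
So 878×(-2473) ≡ 1 (mod 7119); multiply by 5859: t ≡ -14489307 (mod 7119).
Smallest nonnegative: t = -14489307 mod 7119 = 4977.

4977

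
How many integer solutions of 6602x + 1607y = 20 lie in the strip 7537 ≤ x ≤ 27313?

gcd(6602, 1607):
  6602 = 4·1607 + 174
  1607 = 9·174 + 41
  174 = 4·41 + 10
  41 = 4·10 + 1
  10 = 10·1
so gcd(6602, 1607) = 1.
Back-substitute for Bézout coefficients:
  1 = 41 - 4·10
  ... = 6602·(-157) + 1607·(645)
Scale by 20: particular solution (-3140, 12900); reduce x mod 1607: (74, -304).
General solution: x = 74 + 1607t, y = -304 - 6602t for integer t.
7537 ≤ 74 + 1607t ≤ 27313 gives t ∈ [5, 16], which is 12 values.

12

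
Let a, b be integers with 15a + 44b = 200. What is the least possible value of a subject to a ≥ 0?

28

gcd(44, 15):
  44 = 2×15 + 14
  15 = 1×14 + 1
  14 = 14×1
so gcd(44, 15) = 1.
1 divides 200, so solutions exist.
Back-substitute for Bézout coefficients:
  1 = 15 - 1×14
  ... = 15×(3) + 44×(-1)
Scale by 200/1 = 200: (a₀, b₀) = (600, -200).
General solution: a = 600 + 44t, b = -200 - 15t for integer t.
a ≥ 0: smallest is 600 mod 44 = 28 (at t = -13), with b = -5.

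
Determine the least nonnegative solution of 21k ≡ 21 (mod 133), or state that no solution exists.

1

gcd(133, 21) = 7.
7 divides 21, so solutions exist.
By Bézout, 21·(-6) + 133·(1) = 7.
So 21·(-6) ≡ 7 (mod 133); multiply by 3: k ≡ -18 (mod 19).
Smallest nonnegative: k = -18 mod 19 = 1.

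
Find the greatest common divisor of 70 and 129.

1

gcd(129, 70):
  129 = 1*70 + 59
  70 = 1*59 + 11
  59 = 5*11 + 4
  11 = 2*4 + 3
  4 = 1*3 + 1
  3 = 3*1
so gcd(129, 70) = 1.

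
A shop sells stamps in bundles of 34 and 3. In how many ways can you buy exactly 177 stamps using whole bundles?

2

Need nonnegative integers with 34j + 3k = 177.
gcd(34, 3) = 1, and 34·(1) + 3·(-11) = 1.
So (j₀, k₀) = (177, -1947); general j = 177 + 3t, k = -1947 - 34t.
j ≥ 0 ⇒ t ≥ -59; k ≥ 0 ⇒ t ≤ -58. That's 2 values of t.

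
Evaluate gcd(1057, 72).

1

gcd(1057, 72) = 1  (1057 = 14·72 + 49, 72 = 1·49 + 23, 49 = 2·23 + 3, 23 = 7·3 + 2, 3 = 1·2 + 1, 2 = 2·1).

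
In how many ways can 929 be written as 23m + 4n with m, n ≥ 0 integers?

10

gcd(23, 4):
  23 = 5×4 + 3
  4 = 1×3 + 1
  3 = 3×1
so gcd(23, 4) = 1.
Back-substitute for Bézout coefficients:
  1 = 4 - 1×3
  ... = 23×(-1) + 4×(6)
Scale by 929: one solution is (-929, 5574). Reduce m mod 4: (3, 215).
General: m = 3 + 4t, n = 215 - 23t.
m ≥ 0 ⇒ t ≥ 0; n ≥ 0 ⇒ t ≤ 9. So t ∈ [0, 9]: 10 solutions.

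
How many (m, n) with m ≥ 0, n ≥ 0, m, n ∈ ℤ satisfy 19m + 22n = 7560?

18

gcd(22, 19) = 1.
By Bézout, 19*(7) + 22*(-6) = 1.
One solution: (10, 335).
General: m = 10 + 22t, n = 335 - 19t.
m ≥ 0 ⇒ t ≥ 0; n ≥ 0 ⇒ t ≤ 17. So t ∈ [0, 17]: 18 solutions.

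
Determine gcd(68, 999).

1

gcd(999, 68):
  999 = 14×68 + 47
  68 = 1×47 + 21
  47 = 2×21 + 5
  21 = 4×5 + 1
  5 = 5×1
so gcd(999, 68) = 1.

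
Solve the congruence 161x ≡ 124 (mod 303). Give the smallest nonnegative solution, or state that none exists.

29

gcd(303, 161) = 1  (303 = 1×161 + 142, 161 = 1×142 + 19, 142 = 7×19 + 9, 19 = 2×9 + 1, 9 = 9×1).
1 divides 124, so solutions exist.
Back-substituting, 161×(32) + 303×(-17) = 1.
So 161×(32) ≡ 1 (mod 303); multiply by 124: x ≡ 3968 (mod 303).
Smallest nonnegative: x = 3968 mod 303 = 29.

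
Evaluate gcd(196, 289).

1

gcd(289, 196):
  289 = 1·196 + 93
  196 = 2·93 + 10
  93 = 9·10 + 3
  10 = 3·3 + 1
  3 = 3·1
so gcd(289, 196) = 1.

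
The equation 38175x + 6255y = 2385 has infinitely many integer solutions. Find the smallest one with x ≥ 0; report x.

411

gcd(38175, 6255) = 15.
15 divides 2385, so solutions exist.
By Bézout, 38175*(97) + 6255*(-592) = 15.
Scale by 2385/15 = 159: (x₀, y₀) = (15423, -94128).
General solution: x = 15423 + 417t, y = -94128 - 2545t for integer t.
x ≥ 0: smallest is 15423 mod 417 = 411 (at t = -36), with y = -2508.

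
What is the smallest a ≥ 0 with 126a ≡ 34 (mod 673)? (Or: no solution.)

43

gcd(673, 126):
  673 = 5×126 + 43
  126 = 2×43 + 40
  43 = 1×40 + 3
  40 = 13×3 + 1
  3 = 3×1
so gcd(673, 126) = 1.
1 divides 34, so solutions exist.
Back-substitute for Bézout coefficients:
  1 = 40 - 13×3
  ... = 126×(219) + 673×(-41)
So 126×(219) ≡ 1 (mod 673); multiply by 34: a ≡ 7446 (mod 673).
Smallest nonnegative: a = 7446 mod 673 = 43.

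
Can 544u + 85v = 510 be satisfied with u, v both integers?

gcd(544, 85):
  544 = 6*85 + 34
  85 = 2*34 + 17
  34 = 2*17
so gcd(544, 85) = 17.
17 divides 510, so integer solutions exist.

yes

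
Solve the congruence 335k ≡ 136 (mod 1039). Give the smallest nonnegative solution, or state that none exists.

gcd(1039, 335) = 1.
1 divides 136, so solutions exist.
By Bézout, 335*(-214) + 1039*(69) = 1.
So 335*(-214) ≡ 1 (mod 1039); multiply by 136: k ≡ -29104 (mod 1039).
Smallest nonnegative: k = -29104 mod 1039 = 1027.

1027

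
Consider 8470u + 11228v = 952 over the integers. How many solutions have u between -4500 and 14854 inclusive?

gcd(11228, 8470) = 14.
By Bézout, 8470*(-57) + 11228*(43) = 14.
Particular solution: (134, -101).
General solution: u = 134 + 802t, v = -101 - 605t for integer t.
-4500 ≤ 134 + 802t ≤ 14854 gives t ∈ [-5, 18], which is 24 values.

24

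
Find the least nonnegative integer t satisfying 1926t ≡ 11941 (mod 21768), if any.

no solution

gcd(21768, 1926):
  21768 = 11*1926 + 582
  1926 = 3*582 + 180
  582 = 3*180 + 42
  180 = 4*42 + 12
  42 = 3*12 + 6
  12 = 2*6
so gcd(21768, 1926) = 6.
6 does not divide 11941, so the congruence has no solution.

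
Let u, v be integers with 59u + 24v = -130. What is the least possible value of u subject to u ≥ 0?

gcd(59, 24):
  59 = 2*24 + 11
  24 = 2*11 + 2
  11 = 5*2 + 1
  2 = 2*1
so gcd(59, 24) = 1.
1 divides -130, so solutions exist.
Back-substitute for Bézout coefficients:
  1 = 11 - 5*2
  ... = 59*(11) + 24*(-27)
Scale by -130/1 = -130: (u₀, v₀) = (-1430, 3510).
General solution: u = -1430 + 24t, v = 3510 - 59t for integer t.
u ≥ 0: smallest is -1430 mod 24 = 10 (at t = 60), with v = -30.

10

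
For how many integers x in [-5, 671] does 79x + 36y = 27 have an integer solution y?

19

gcd(79, 36):
  79 = 2·36 + 7
  36 = 5·7 + 1
  7 = 7·1
so gcd(79, 36) = 1.
Back-substitute for Bézout coefficients:
  1 = 36 - 5·7
  ... = 79·(-5) + 36·(11)
Scale by 27: particular solution (-135, 297); reduce x mod 36: (9, -19).
General solution: x = 9 + 36t, y = -19 - 79t for integer t.
-5 ≤ 9 + 36t ≤ 671 gives t ∈ [0, 18], which is 19 values.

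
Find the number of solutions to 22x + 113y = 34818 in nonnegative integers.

gcd(113, 22) = 1  (113 = 5×22 + 3, 22 = 7×3 + 1, 3 = 3×1).
Back-substituting, 22×(36) + 113×(-7) = 1.
Scale by 34818: one solution is (1253448, -243726). Reduce x mod 113: (52, 298).
General: x = 52 + 113t, y = 298 - 22t.
x ≥ 0 ⇒ t ≥ 0; y ≥ 0 ⇒ t ≤ 13. So t ∈ [0, 13]: 14 solutions.

14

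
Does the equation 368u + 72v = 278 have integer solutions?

no

gcd(368, 72) = 8  (368 = 5·72 + 8, 72 = 9·8).
8 does not divide 278 (remainder 6), so no integer solutions.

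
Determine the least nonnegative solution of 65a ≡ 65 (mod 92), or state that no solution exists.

gcd(92, 65):
  92 = 1*65 + 27
  65 = 2*27 + 11
  27 = 2*11 + 5
  11 = 2*5 + 1
  5 = 5*1
so gcd(92, 65) = 1.
1 divides 65, so solutions exist.
Back-substitute for Bézout coefficients:
  1 = 11 - 2*5
  ... = 65*(17) + 92*(-12)
So 65*(17) ≡ 1 (mod 92); multiply by 65: a ≡ 1105 (mod 92).
Smallest nonnegative: a = 1105 mod 92 = 1.

1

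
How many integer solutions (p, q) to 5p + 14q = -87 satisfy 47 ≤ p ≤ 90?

gcd(14, 5) = 1.
By Bézout, 5·(3) + 14·(-1) = 1.
Particular solution: (5, -8).
General solution: p = 5 + 14t, q = -8 - 5t for integer t.
47 ≤ 5 + 14t ≤ 90 gives t ∈ [3, 6], which is 4 values.

4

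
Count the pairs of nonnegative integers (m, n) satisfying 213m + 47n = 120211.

gcd(213, 47) = 1  (213 = 4×47 + 25, 47 = 1×25 + 22, 25 = 1×22 + 3, 22 = 7×3 + 1, 3 = 3×1).
Back-substituting, 213×(-15) + 47×(68) = 1.
Scale by 120211: one solution is (-1803165, 8174348). Reduce m mod 47: (37, 2390).
General: m = 37 + 47t, n = 2390 - 213t.
m ≥ 0 ⇒ t ≥ 0; n ≥ 0 ⇒ t ≤ 11. So t ∈ [0, 11]: 12 solutions.

12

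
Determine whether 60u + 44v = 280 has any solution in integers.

yes

gcd(60, 44) = 4.
4 divides 280, so integer solutions exist.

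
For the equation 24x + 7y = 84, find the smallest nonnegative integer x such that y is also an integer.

0

gcd(24, 7) = 1.
1 divides 84, so solutions exist.
By Bézout, 24×(-2) + 7×(7) = 1.
Scale by 84/1 = 84: (x₀, y₀) = (-168, 588).
General solution: x = -168 + 7t, y = 588 - 24t for integer t.
x ≥ 0: smallest is -168 mod 7 = 0 (at t = 24), with y = 12.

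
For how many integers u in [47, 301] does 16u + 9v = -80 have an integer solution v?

gcd(16, 9) = 1.
By Bézout, 16×(4) + 9×(-7) = 1.
Particular solution: (4, -16).
General solution: u = 4 + 9t, v = -16 - 16t for integer t.
47 ≤ 4 + 9t ≤ 301 gives t ∈ [5, 33], which is 29 values.

29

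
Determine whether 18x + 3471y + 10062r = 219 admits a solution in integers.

gcd(3471, 18):
  3471 = 192·18 + 15
  18 = 1·15 + 3
  15 = 5·3
so gcd(3471, 18) = 3.
gcd(3, 10062) = 3.
3 divides 219, so integer solutions exist.

yes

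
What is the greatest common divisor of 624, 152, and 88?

8

gcd(624, 152) = 8.
gcd(8, 88) = 8.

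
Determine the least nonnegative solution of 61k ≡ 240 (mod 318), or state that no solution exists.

30

gcd(318, 61):
  318 = 5*61 + 13
  61 = 4*13 + 9
  13 = 1*9 + 4
  9 = 2*4 + 1
  4 = 4*1
so gcd(318, 61) = 1.
1 divides 240, so solutions exist.
Back-substitute for Bézout coefficients:
  1 = 9 - 2*4
  ... = 61*(73) + 318*(-14)
So 61*(73) ≡ 1 (mod 318); multiply by 240: k ≡ 17520 (mod 318).
Smallest nonnegative: k = 17520 mod 318 = 30.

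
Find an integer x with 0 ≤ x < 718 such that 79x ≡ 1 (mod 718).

gcd(718, 79) = 1  (718 = 9×79 + 7, 79 = 11×7 + 2, 7 = 3×2 + 1, 2 = 2×1).
Back-substituting, 79×(-309) + 718×(34) = 1.
So 79×-309 ≡ 1 (mod 718), and -309 mod 718 = 409.

409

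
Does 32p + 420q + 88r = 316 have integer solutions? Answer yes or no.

yes

gcd(420, 32) = 4  (420 = 13*32 + 4, 32 = 8*4).
gcd(4, 88) = 4.
4 divides 316, so integer solutions exist.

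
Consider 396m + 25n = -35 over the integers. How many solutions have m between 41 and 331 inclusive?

gcd(396, 25):
  396 = 15·25 + 21
  25 = 1·21 + 4
  21 = 5·4 + 1
  4 = 4·1
so gcd(396, 25) = 1.
Back-substitute for Bézout coefficients:
  1 = 21 - 5·4
  ... = 396·(6) + 25·(-95)
Scale by -35: particular solution (-210, 3325); reduce m mod 25: (15, -239).
General solution: m = 15 + 25t, n = -239 - 396t for integer t.
41 ≤ 15 + 25t ≤ 331 gives t ∈ [2, 12], which is 11 values.

11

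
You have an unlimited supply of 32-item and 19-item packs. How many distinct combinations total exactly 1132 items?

2

Need nonnegative integers with 32j + 19k = 1132.
gcd(32, 19) = 1, and 32·(3) + 19·(-5) = 1.
So (j₀, k₀) = (3396, -5660); general j = 3396 + 19t, k = -5660 - 32t.
j ≥ 0 ⇒ t ≥ -178; k ≥ 0 ⇒ t ≤ -177. That's 2 values of t.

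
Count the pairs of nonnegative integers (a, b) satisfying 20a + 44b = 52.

gcd(44, 20):
  44 = 2*20 + 4
  20 = 5*4
so gcd(44, 20) = 4.
Back-substitute for Bézout coefficients:
  4 = 44 - 2*20
  ... = 20*(-2) + 44*(1)
Scale by 13: one solution is (-26, 13). Reduce a mod 11: (7, -2).
General: a = 7 + 11t, b = -2 - 5t.
a ≥ 0 ⇒ t ≥ 0; b ≥ 0 ⇒ t ≤ -1. So t ∈ [0, -1]: 0 solutions.

0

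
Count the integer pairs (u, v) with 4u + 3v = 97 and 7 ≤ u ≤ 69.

21

gcd(4, 3):
  4 = 1*3 + 1
  3 = 3*1
so gcd(4, 3) = 1.
Back-substitute for Bézout coefficients:
  1 = 4 - 1*3
  ... = 4*(1) + 3*(-1)
Scale by 97: particular solution (97, -97); reduce u mod 3: (1, 31).
General solution: u = 1 + 3t, v = 31 - 4t for integer t.
7 ≤ 1 + 3t ≤ 69 gives t ∈ [2, 22], which is 21 values.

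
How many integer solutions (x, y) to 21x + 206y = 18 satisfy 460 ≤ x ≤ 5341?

24

gcd(206, 21) = 1.
By Bézout, 21×(-49) + 206×(5) = 1.
Particular solution: (148, -15).
General solution: x = 148 + 206t, y = -15 - 21t for integer t.
460 ≤ 148 + 206t ≤ 5341 gives t ∈ [2, 25], which is 24 values.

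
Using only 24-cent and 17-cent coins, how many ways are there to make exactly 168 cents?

1

Need nonnegative integers with 24j + 17k = 168.
gcd(24, 17) = 1, and 24·(5) + 17·(-7) = 1.
So (j₀, k₀) = (840, -1176); general j = 840 + 17t, k = -1176 - 24t.
j ≥ 0 ⇒ t ≥ -49; k ≥ 0 ⇒ t ≤ -49. That's 1 value of t.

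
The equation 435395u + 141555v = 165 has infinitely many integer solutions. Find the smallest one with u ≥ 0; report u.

gcd(435395, 141555):
  435395 = 3×141555 + 10730
  141555 = 13×10730 + 2065
  10730 = 5×2065 + 405
  2065 = 5×405 + 40
  405 = 10×40 + 5
  40 = 8×5
so gcd(435395, 141555) = 5.
5 divides 165, so solutions exist.
Back-substitute for Bézout coefficients:
  5 = 405 - 10×40
  ... = 435395×(3496) + 141555×(-10753)
Scale by 165/5 = 33: (u₀, v₀) = (115368, -354849).
General solution: u = 115368 + 28311t, v = -354849 - 87079t for integer t.
u ≥ 0: smallest is 115368 mod 28311 = 2124 (at t = -4), with v = -6533.

2124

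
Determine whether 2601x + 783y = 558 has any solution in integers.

yes

gcd(2601, 783):
  2601 = 3·783 + 252
  783 = 3·252 + 27
  252 = 9·27 + 9
  27 = 3·9
so gcd(2601, 783) = 9.
9 divides 558, so integer solutions exist.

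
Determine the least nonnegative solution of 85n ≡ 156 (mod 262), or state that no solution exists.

8

gcd(262, 85):
  262 = 3*85 + 7
  85 = 12*7 + 1
  7 = 7*1
so gcd(262, 85) = 1.
1 divides 156, so solutions exist.
Back-substitute for Bézout coefficients:
  1 = 85 - 12*7
  ... = 85*(37) + 262*(-12)
So 85*(37) ≡ 1 (mod 262); multiply by 156: n ≡ 5772 (mod 262).
Smallest nonnegative: n = 5772 mod 262 = 8.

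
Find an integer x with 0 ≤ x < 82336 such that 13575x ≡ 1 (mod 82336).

gcd(82336, 13575):
  82336 = 6·13575 + 886
  13575 = 15·886 + 285
  886 = 3·285 + 31
  285 = 9·31 + 6
  31 = 5·6 + 1
  6 = 6·1
so gcd(82336, 13575) = 1.
Back-substitute for Bézout coefficients:
  1 = 31 - 5·6
  ... = 13575·(-13289) + 82336·(2191)
So 13575·-13289 ≡ 1 (mod 82336), and -13289 mod 82336 = 69047.

69047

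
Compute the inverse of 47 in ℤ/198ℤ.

59

gcd(198, 47) = 1.
By Bézout, 47*(59) + 198*(-14) = 1.
So 47*59 ≡ 1 (mod 198), and 59 mod 198 = 59.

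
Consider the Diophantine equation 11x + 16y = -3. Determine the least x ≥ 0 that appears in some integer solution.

7

gcd(16, 11) = 1.
1 divides -3, so solutions exist.
By Bézout, 11*(3) + 16*(-2) = 1.
Scale by -3/1 = -3: (x₀, y₀) = (-9, 6).
General solution: x = -9 + 16t, y = 6 - 11t for integer t.
x ≥ 0: smallest is -9 mod 16 = 7 (at t = 1), with y = -5.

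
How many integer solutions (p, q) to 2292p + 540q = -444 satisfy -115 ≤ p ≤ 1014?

gcd(2292, 540):
  2292 = 4*540 + 132
  540 = 4*132 + 12
  132 = 11*12
so gcd(2292, 540) = 12.
Back-substitute for Bézout coefficients:
  12 = 540 - 4*132
  ... = 2292*(-4) + 540*(17)
Scale by -37: particular solution (148, -629); reduce p mod 45: (13, -56).
General solution: p = 13 + 45t, q = -56 - 191t for integer t.
-115 ≤ 13 + 45t ≤ 1014 gives t ∈ [-2, 22], which is 25 values.

25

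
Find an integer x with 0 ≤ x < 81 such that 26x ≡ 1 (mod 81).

gcd(81, 26):
  81 = 3*26 + 3
  26 = 8*3 + 2
  3 = 1*2 + 1
  2 = 2*1
so gcd(81, 26) = 1.
Back-substitute for Bézout coefficients:
  1 = 3 - 1*2
  ... = 26*(-28) + 81*(9)
So 26*-28 ≡ 1 (mod 81), and -28 mod 81 = 53.

53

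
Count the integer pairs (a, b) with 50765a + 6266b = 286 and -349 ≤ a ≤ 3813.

gcd(50765, 6266) = 13.
By Bézout, 50765·(-59) + 6266·(478) = 13.
Particular solution: (148, -1199).
General solution: a = 148 + 482t, b = -1199 - 3905t for integer t.
-349 ≤ 148 + 482t ≤ 3813 gives t ∈ [-1, 7], which is 9 values.

9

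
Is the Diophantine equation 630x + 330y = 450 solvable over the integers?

yes

gcd(630, 330) = 30  (630 = 1*330 + 300, 330 = 1*300 + 30, 300 = 10*30).
30 divides 450, so integer solutions exist.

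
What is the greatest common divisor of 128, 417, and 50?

gcd(417, 128) = 1  (417 = 3×128 + 33, 128 = 3×33 + 29, 33 = 1×29 + 4, 29 = 7×4 + 1, 4 = 4×1).
gcd(1, 50) = 1.

1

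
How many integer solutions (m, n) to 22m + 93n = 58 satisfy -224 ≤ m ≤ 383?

gcd(93, 22) = 1.
By Bézout, 22·(-38) + 93·(9) = 1.
Particular solution: (28, -6).
General solution: m = 28 + 93t, n = -6 - 22t for integer t.
-224 ≤ 28 + 93t ≤ 383 gives t ∈ [-2, 3], which is 6 values.

6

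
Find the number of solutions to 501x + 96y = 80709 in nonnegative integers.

5

gcd(501, 96) = 3.
By Bézout, 501*(-9) + 96*(47) = 3.
One solution: (17, 752).
General: x = 17 + 32t, y = 752 - 167t.
x ≥ 0 ⇒ t ≥ 0; y ≥ 0 ⇒ t ≤ 4. So t ∈ [0, 4]: 5 solutions.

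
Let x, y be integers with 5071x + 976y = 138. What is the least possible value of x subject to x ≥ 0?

gcd(5071, 976) = 1  (5071 = 5*976 + 191, 976 = 5*191 + 21, 191 = 9*21 + 2, 21 = 10*2 + 1, 2 = 2*1).
1 divides 138, so solutions exist.
Back-substituting, 5071*(-465) + 976*(2416) = 1.
Scale by 138/1 = 138: (x₀, y₀) = (-64170, 333408).
General solution: x = -64170 + 976t, y = 333408 - 5071t for integer t.
x ≥ 0: smallest is -64170 mod 976 = 246 (at t = 66), with y = -1278.

246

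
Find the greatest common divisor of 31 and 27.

1

gcd(31, 27):
  31 = 1*27 + 4
  27 = 6*4 + 3
  4 = 1*3 + 1
  3 = 3*1
so gcd(31, 27) = 1.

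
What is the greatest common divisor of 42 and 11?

gcd(42, 11):
  42 = 3×11 + 9
  11 = 1×9 + 2
  9 = 4×2 + 1
  2 = 2×1
so gcd(42, 11) = 1.

1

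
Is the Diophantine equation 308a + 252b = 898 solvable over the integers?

gcd(308, 252):
  308 = 1·252 + 56
  252 = 4·56 + 28
  56 = 2·28
so gcd(308, 252) = 28.
28 does not divide 898 (remainder 2), so no integer solutions.

no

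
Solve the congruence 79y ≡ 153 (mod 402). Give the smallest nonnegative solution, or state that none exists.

63

gcd(402, 79) = 1  (402 = 5·79 + 7, 79 = 11·7 + 2, 7 = 3·2 + 1, 2 = 2·1).
1 divides 153, so solutions exist.
Back-substituting, 79·(-173) + 402·(34) = 1.
So 79·(-173) ≡ 1 (mod 402); multiply by 153: y ≡ -26469 (mod 402).
Smallest nonnegative: y = -26469 mod 402 = 63.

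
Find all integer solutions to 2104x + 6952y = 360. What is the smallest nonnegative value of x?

gcd(6952, 2104) = 8.
8 divides 360, so solutions exist.
By Bézout, 2104*(76) + 6952*(-23) = 8.
Scale by 360/8 = 45: (x₀, y₀) = (3420, -1035).
General solution: x = 3420 + 869t, y = -1035 - 263t for integer t.
x ≥ 0: smallest is 3420 mod 869 = 813 (at t = -3), with y = -246.

813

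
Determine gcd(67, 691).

1

gcd(691, 67):
  691 = 10*67 + 21
  67 = 3*21 + 4
  21 = 5*4 + 1
  4 = 4*1
so gcd(691, 67) = 1.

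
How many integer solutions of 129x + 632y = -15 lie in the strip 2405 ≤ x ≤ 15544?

21

gcd(632, 129):
  632 = 4×129 + 116
  129 = 1×116 + 13
  116 = 8×13 + 12
  13 = 1×12 + 1
  12 = 12×1
so gcd(632, 129) = 1.
Back-substitute for Bézout coefficients:
  1 = 13 - 1×12
  ... = 129×(49) + 632×(-10)
Scale by -15: particular solution (-735, 150); reduce x mod 632: (529, -108).
General solution: x = 529 + 632t, y = -108 - 129t for integer t.
2405 ≤ 529 + 632t ≤ 15544 gives t ∈ [3, 23], which is 21 values.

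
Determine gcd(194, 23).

gcd(194, 23) = 1  (194 = 8*23 + 10, 23 = 2*10 + 3, 10 = 3*3 + 1, 3 = 3*1).

1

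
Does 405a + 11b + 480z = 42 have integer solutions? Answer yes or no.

gcd(405, 11) = 1  (405 = 36·11 + 9, 11 = 1·9 + 2, 9 = 4·2 + 1, 2 = 2·1).
gcd(1, 480) = 1.
1 divides 42, so integer solutions exist.

yes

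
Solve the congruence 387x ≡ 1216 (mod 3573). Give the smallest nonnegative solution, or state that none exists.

no solution

gcd(3573, 387) = 9  (3573 = 9·387 + 90, 387 = 4·90 + 27, 90 = 3·27 + 9, 27 = 3·9).
9 does not divide 1216, so the congruence has no solution.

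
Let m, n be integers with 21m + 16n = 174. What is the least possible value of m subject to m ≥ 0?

gcd(21, 16):
  21 = 1·16 + 5
  16 = 3·5 + 1
  5 = 5·1
so gcd(21, 16) = 1.
1 divides 174, so solutions exist.
Back-substitute for Bézout coefficients:
  1 = 16 - 3·5
  ... = 21·(-3) + 16·(4)
Scale by 174/1 = 174: (m₀, n₀) = (-522, 696).
General solution: m = -522 + 16t, n = 696 - 21t for integer t.
m ≥ 0: smallest is -522 mod 16 = 6 (at t = 33), with n = 3.

6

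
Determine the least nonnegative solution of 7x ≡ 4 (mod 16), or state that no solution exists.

12

gcd(16, 7) = 1  (16 = 2×7 + 2, 7 = 3×2 + 1, 2 = 2×1).
1 divides 4, so solutions exist.
Back-substituting, 7×(7) + 16×(-3) = 1.
So 7×(7) ≡ 1 (mod 16); multiply by 4: x ≡ 28 (mod 16).
Smallest nonnegative: x = 28 mod 16 = 12.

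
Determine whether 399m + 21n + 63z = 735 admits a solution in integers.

gcd(399, 21) = 21  (399 = 19·21).
gcd(21, 63) = 21.
21 divides 735, so integer solutions exist.

yes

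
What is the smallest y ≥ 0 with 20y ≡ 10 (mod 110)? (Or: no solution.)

gcd(110, 20):
  110 = 5×20 + 10
  20 = 2×10
so gcd(110, 20) = 10.
10 divides 10, so solutions exist.
Back-substitute for Bézout coefficients:
  10 = 110 - 5×20
  ... = 20×(-5) + 110×(1)
So 20×(-5) ≡ 10 (mod 110); multiply by 1: y ≡ -5 (mod 11).
Smallest nonnegative: y = -5 mod 11 = 6.

6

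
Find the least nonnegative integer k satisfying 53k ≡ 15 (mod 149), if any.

gcd(149, 53):
  149 = 2*53 + 43
  53 = 1*43 + 10
  43 = 4*10 + 3
  10 = 3*3 + 1
  3 = 3*1
so gcd(149, 53) = 1.
1 divides 15, so solutions exist.
Back-substitute for Bézout coefficients:
  1 = 10 - 3*3
  ... = 53*(45) + 149*(-16)
So 53*(45) ≡ 1 (mod 149); multiply by 15: k ≡ 675 (mod 149).
Smallest nonnegative: k = 675 mod 149 = 79.

79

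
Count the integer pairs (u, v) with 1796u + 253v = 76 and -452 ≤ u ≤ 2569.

gcd(1796, 253) = 1.
By Bézout, 1796×(81) + 253×(-575) = 1.
Particular solution: (84, -596).
General solution: u = 84 + 253t, v = -596 - 1796t for integer t.
-452 ≤ 84 + 253t ≤ 2569 gives t ∈ [-2, 9], which is 12 values.

12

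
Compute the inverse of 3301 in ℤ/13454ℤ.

10817

gcd(13454, 3301):
  13454 = 4·3301 + 250
  3301 = 13·250 + 51
  250 = 4·51 + 46
  51 = 1·46 + 5
  46 = 9·5 + 1
  5 = 5·1
so gcd(13454, 3301) = 1.
Back-substitute for Bézout coefficients:
  1 = 46 - 9·5
  ... = 3301·(-2637) + 13454·(647)
So 3301·-2637 ≡ 1 (mod 13454), and -2637 mod 13454 = 10817.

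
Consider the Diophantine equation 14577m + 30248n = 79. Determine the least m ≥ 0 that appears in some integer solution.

2903

gcd(30248, 14577):
  30248 = 2×14577 + 1094
  14577 = 13×1094 + 355
  1094 = 3×355 + 29
  355 = 12×29 + 7
  29 = 4×7 + 1
  7 = 7×1
so gcd(30248, 14577) = 1.
1 divides 79, so solutions exist.
Back-substitute for Bézout coefficients:
  1 = 29 - 4×7
  ... = 14577×(-4175) + 30248×(2012)
Scale by 79/1 = 79: (m₀, n₀) = (-329825, 158948).
General solution: m = -329825 + 30248t, n = 158948 - 14577t for integer t.
m ≥ 0: smallest is -329825 mod 30248 = 2903 (at t = 11), with n = -1399.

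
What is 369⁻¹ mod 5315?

749

gcd(5315, 369) = 1  (5315 = 14*369 + 149, 369 = 2*149 + 71, 149 = 2*71 + 7, 71 = 10*7 + 1, 7 = 7*1).
Back-substituting, 369*(749) + 5315*(-52) = 1.
So 369*749 ≡ 1 (mod 5315), and 749 mod 5315 = 749.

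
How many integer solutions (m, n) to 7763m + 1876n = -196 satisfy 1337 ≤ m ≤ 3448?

7

gcd(7763, 1876) = 7  (7763 = 4*1876 + 259, 1876 = 7*259 + 63, 259 = 4*63 + 7, 63 = 9*7).
Back-substituting, 7763*(29) + 1876*(-120) = 7.
Scale by -28: particular solution (-812, 3360); reduce m mod 268: (260, -1076).
General solution: m = 260 + 268t, n = -1076 - 1109t for integer t.
1337 ≤ 260 + 268t ≤ 3448 gives t ∈ [5, 11], which is 7 values.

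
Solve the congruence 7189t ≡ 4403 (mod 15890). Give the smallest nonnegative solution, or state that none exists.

gcd(15890, 7189) = 7  (15890 = 2×7189 + 1512, 7189 = 4×1512 + 1141, 1512 = 1×1141 + 371, 1141 = 3×371 + 28, 371 = 13×28 + 7, 28 = 4×7).
7 divides 4403, so solutions exist.
Back-substituting, 7189×(-557) + 15890×(252) = 7.
So 7189×(-557) ≡ 7 (mod 15890); multiply by 629: t ≡ -350353 (mod 2270).
Smallest nonnegative: t = -350353 mod 2270 = 1497.

1497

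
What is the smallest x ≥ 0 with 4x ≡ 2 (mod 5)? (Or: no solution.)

3

gcd(5, 4) = 1.
1 divides 2, so solutions exist.
By Bézout, 4*(-1) + 5*(1) = 1.
So 4*(-1) ≡ 1 (mod 5); multiply by 2: x ≡ -2 (mod 5).
Smallest nonnegative: x = -2 mod 5 = 3.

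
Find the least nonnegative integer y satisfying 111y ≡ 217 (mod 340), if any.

247

gcd(340, 111):
  340 = 3*111 + 7
  111 = 15*7 + 6
  7 = 1*6 + 1
  6 = 6*1
so gcd(340, 111) = 1.
1 divides 217, so solutions exist.
Back-substitute for Bézout coefficients:
  1 = 7 - 1*6
  ... = 111*(-49) + 340*(16)
So 111*(-49) ≡ 1 (mod 340); multiply by 217: y ≡ -10633 (mod 340).
Smallest nonnegative: y = -10633 mod 340 = 247.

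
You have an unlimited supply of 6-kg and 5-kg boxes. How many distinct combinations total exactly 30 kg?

2

Need nonnegative integers with 6j + 5k = 30.
gcd(6, 5) = 1, and 6·(1) + 5·(-1) = 1.
So (j₀, k₀) = (30, -30); general j = 30 + 5t, k = -30 - 6t.
j ≥ 0 ⇒ t ≥ -6; k ≥ 0 ⇒ t ≤ -5. That's 2 values of t.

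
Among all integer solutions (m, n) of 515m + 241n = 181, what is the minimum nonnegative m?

gcd(515, 241) = 1  (515 = 2·241 + 33, 241 = 7·33 + 10, 33 = 3·10 + 3, 10 = 3·3 + 1, 3 = 3·1).
1 divides 181, so solutions exist.
Back-substituting, 515·(-73) + 241·(156) = 1.
Scale by 181/1 = 181: (m₀, n₀) = (-13213, 28236).
General solution: m = -13213 + 241t, n = 28236 - 515t for integer t.
m ≥ 0: smallest is -13213 mod 241 = 42 (at t = 55), with n = -89.

42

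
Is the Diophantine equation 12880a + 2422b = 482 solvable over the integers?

no

gcd(12880, 2422) = 14.
14 does not divide 482 (remainder 6), so no integer solutions.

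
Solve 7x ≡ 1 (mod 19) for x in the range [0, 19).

11

gcd(19, 7):
  19 = 2*7 + 5
  7 = 1*5 + 2
  5 = 2*2 + 1
  2 = 2*1
so gcd(19, 7) = 1.
Back-substitute for Bézout coefficients:
  1 = 5 - 2*2
  ... = 7*(-8) + 19*(3)
So 7*-8 ≡ 1 (mod 19), and -8 mod 19 = 11.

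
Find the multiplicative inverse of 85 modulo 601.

99

gcd(601, 85) = 1.
By Bézout, 85·(99) + 601·(-14) = 1.
So 85·99 ≡ 1 (mod 601), and 99 mod 601 = 99.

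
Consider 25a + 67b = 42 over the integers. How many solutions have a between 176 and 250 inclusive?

gcd(67, 25) = 1  (67 = 2×25 + 17, 25 = 1×17 + 8, 17 = 2×8 + 1, 8 = 8×1).
Back-substituting, 25×(-8) + 67×(3) = 1.
Scale by 42: particular solution (-336, 126); reduce a mod 67: (66, -24).
General solution: a = 66 + 67t, b = -24 - 25t for integer t.
176 ≤ 66 + 67t ≤ 250 gives t ∈ [2, 2], which is 1 value.

1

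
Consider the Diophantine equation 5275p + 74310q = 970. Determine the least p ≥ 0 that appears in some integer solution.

gcd(74310, 5275) = 5.
5 divides 970, so solutions exist.
By Bézout, 5275·(2423) + 74310·(-172) = 5.
Scale by 970/5 = 194: (p₀, q₀) = (470062, -33368).
General solution: p = 470062 + 14862t, q = -33368 - 1055t for integer t.
p ≥ 0: smallest is 470062 mod 14862 = 9340 (at t = -31), with q = -663.

9340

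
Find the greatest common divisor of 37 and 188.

1

gcd(188, 37):
  188 = 5*37 + 3
  37 = 12*3 + 1
  3 = 3*1
so gcd(188, 37) = 1.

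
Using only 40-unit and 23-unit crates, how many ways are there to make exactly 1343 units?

Need nonnegative integers with 40j + 23k = 1343.
gcd(40, 23) = 1, and 40·(-4) + 23·(7) = 1.
So (j₀, k₀) = (-5372, 9401); general j = -5372 + 23t, k = 9401 - 40t.
j ≥ 0 ⇒ t ≥ 234; k ≥ 0 ⇒ t ≤ 235. That's 2 values of t.

2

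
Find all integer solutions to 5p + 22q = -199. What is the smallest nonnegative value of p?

gcd(22, 5):
  22 = 4*5 + 2
  5 = 2*2 + 1
  2 = 2*1
so gcd(22, 5) = 1.
1 divides -199, so solutions exist.
Back-substitute for Bézout coefficients:
  1 = 5 - 2*2
  ... = 5*(9) + 22*(-2)
Scale by -199/1 = -199: (p₀, q₀) = (-1791, 398).
General solution: p = -1791 + 22t, q = 398 - 5t for integer t.
p ≥ 0: smallest is -1791 mod 22 = 13 (at t = 82), with q = -12.

13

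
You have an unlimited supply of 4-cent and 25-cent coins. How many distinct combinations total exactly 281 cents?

Need nonnegative integers with 4j + 25k = 281.
gcd(4, 25) = 1, and 4·(-6) + 25·(1) = 1.
So (j₀, k₀) = (-1686, 281); general j = -1686 + 25t, k = 281 - 4t.
j ≥ 0 ⇒ t ≥ 68; k ≥ 0 ⇒ t ≤ 70. That's 3 values of t.

3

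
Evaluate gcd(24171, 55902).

gcd(55902, 24171) = 21  (55902 = 2×24171 + 7560, 24171 = 3×7560 + 1491, 7560 = 5×1491 + 105, 1491 = 14×105 + 21, 105 = 5×21).

21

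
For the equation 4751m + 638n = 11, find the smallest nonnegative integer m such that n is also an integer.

253

gcd(4751, 638):
  4751 = 7·638 + 285
  638 = 2·285 + 68
  285 = 4·68 + 13
  68 = 5·13 + 3
  13 = 4·3 + 1
  3 = 3·1
so gcd(4751, 638) = 1.
1 divides 11, so solutions exist.
Back-substitute for Bézout coefficients:
  1 = 13 - 4·3
  ... = 4751·(197) + 638·(-1467)
Scale by 11/1 = 11: (m₀, n₀) = (2167, -16137).
General solution: m = 2167 + 638t, n = -16137 - 4751t for integer t.
m ≥ 0: smallest is 2167 mod 638 = 253 (at t = -3), with n = -1884.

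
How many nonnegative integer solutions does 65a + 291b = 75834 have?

4

gcd(291, 65):
  291 = 4*65 + 31
  65 = 2*31 + 3
  31 = 10*3 + 1
  3 = 3*1
so gcd(291, 65) = 1.
Back-substitute for Bézout coefficients:
  1 = 31 - 10*3
  ... = 65*(-94) + 291*(21)
Scale by 75834: one solution is (-7128396, 1592514). Reduce a mod 291: (231, 209).
General: a = 231 + 291t, b = 209 - 65t.
a ≥ 0 ⇒ t ≥ 0; b ≥ 0 ⇒ t ≤ 3. So t ∈ [0, 3]: 4 solutions.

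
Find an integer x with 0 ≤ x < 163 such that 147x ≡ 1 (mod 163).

gcd(163, 147) = 1.
By Bézout, 147×(-51) + 163×(46) = 1.
So 147×-51 ≡ 1 (mod 163), and -51 mod 163 = 112.

112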